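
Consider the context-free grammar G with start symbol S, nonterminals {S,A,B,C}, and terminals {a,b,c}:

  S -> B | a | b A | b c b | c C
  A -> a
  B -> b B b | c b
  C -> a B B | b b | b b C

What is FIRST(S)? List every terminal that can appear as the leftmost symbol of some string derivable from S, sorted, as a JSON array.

FIRST sets, iterate to fixpoint:
pass 1:
  A via A→a: +{a}
  B via B→b B b: +{b}
  B via B→c b: +{c}
  C via C→a B B: +{a}
  C via C→b b: +{b}
  S via S→B: +{b,c}
  S via S→a: +{a}
  FIRST[S]={a,b,c}  FIRST[A]={a}  FIRST[B]={b,c}  FIRST[C]={a,b}
pass 2: — fixpoint
  FIRST[S]={a,b,c}  FIRST[A]={a}  FIRST[B]={b,c}  FIRST[C]={a,b}

FIRST(S) = ["a", "b", "c"]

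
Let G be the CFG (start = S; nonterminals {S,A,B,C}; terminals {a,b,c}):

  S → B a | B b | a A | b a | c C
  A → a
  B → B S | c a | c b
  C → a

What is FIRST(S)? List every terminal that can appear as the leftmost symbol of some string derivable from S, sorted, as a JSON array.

FIRST iteration:
round 1:
  A via A→a: +{a}
  B via B→c a: +{c}
  C via C→a: +{a}
  S via S→B a: +{c}
  S via S→a A: +{a}
  S via S→b a: +{b}
  FIRST(S)={a,b,c}  FIRST(A)={a}  FIRST(B)={c}  FIRST(C)={a}
round 2: — fixpoint
  FIRST(S)={a,b,c}  FIRST(A)={a}  FIRST(B)={c}  FIRST(C)={a}

FIRST(S) = ["a", "b", "c"]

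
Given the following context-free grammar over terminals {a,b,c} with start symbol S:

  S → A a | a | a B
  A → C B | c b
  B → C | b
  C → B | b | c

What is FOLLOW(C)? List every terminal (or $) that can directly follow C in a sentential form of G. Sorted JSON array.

Compute FIRST by fixpoint:
pass 1:
  A via A→c b: +{c}
  B via B→b: +{b}
  C via C→B: +{b}
  C via C→c: +{c}
  S via S→A a: +{c}
  S via S→a: +{a}
  FIRST[S]={a,c}  FIRST[A]={c}  FIRST[B]={b}  FIRST[C]={b,c}
pass 2:
  A via A→C B: +{b}
  B via B→C: +{c}
  S via S→A a: +{b}
  FIRST[S]={a,b,c}  FIRST[A]={b,c}  FIRST[B]={b,c}  FIRST[C]={b,c}
pass 3: done
  FIRST[S]={a,b,c}  FIRST[A]={b,c}  FIRST[B]={b,c}  FIRST[C]={b,c}

FOLLOW iteration:
FOLLOW(S) := {$}
pass 1:
  A→C B: FOLLOW(C) ⊇ FIRST(B) = {b,c}; new: +{b,c}
  C→B: FOLLOW(B) ⊇ FOLLOW(C) ⊇ {b,c}; new: +{b,c}
  S→A a: FOLLOW(A) ⊇ FIRST(a) = {a}; new: +{a}
  S→a B: FOLLOW(B) ⊇ FOLLOW(S) ⊇ {$}; new: +{$}
  FOLLOW(S)={$}  FOLLOW(A)={a}  FOLLOW(B)={$,b,c}  FOLLOW(C)={b,c}
pass 2:
  A→C B: FOLLOW(B) ⊇ FOLLOW(A) ⊇ {a}; new: +{a}
  B→C: FOLLOW(C) ⊇ FOLLOW(B) ⊇ {$,a,b,c}; new: +{$,a}
  FOLLOW(S)={$}  FOLLOW(A)={a}  FOLLOW(B)={$,a,b,c}  FOLLOW(C)={$,a,b,c}
pass 3: (no change)
  FOLLOW(S)={$}  FOLLOW(A)={a}  FOLLOW(B)={$,a,b,c}  FOLLOW(C)={$,a,b,c}

FOLLOW(C) = ["$", "a", "b", "c"]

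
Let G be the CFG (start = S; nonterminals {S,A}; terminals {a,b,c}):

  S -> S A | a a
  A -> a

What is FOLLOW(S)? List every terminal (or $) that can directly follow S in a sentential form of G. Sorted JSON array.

Compute FIRST by fixpoint:
iter 1:
  A via A→a: +{a}
  S via S→a a: +{a}
  FIRST[S]={a}  FIRST[A]={a}
iter 2: done
  FIRST[S]={a}  FIRST[A]={a}

FOLLOW iteration:
seed FOLLOW(S) with $
pass 1:
  S→S A: FOLLOW(S) ⊇ FIRST(A) = {a}; new: +{a}
  S→S A: FOLLOW(A) ⊇ FOLLOW(S) ⊇ {$,a}; new: +{$,a}
  FOLLOW(S)={$,a}  FOLLOW(A)={$,a}
pass 2: (stable)
  FOLLOW(S)={$,a}  FOLLOW(A)={$,a}

FOLLOW(S) = ["$", "a"]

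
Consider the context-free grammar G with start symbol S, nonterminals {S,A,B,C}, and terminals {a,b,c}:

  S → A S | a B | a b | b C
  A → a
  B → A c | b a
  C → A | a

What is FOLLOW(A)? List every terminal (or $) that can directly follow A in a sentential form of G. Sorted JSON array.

FIRST sets, iterate to fixpoint:
iter 1:
  A via A→a: +{a}
  B via B→A c: +{a}
  B via B→b a: +{b}
  C via C→A: +{a}
  S via S→A S: +{a}
  S via S→b C: +{b}
  FIRST(S)={a,b}  FIRST(A)={a}  FIRST(B)={a,b}  FIRST(C)={a}
iter 2: — fixpoint
  FIRST(S)={a,b}  FIRST(A)={a}  FIRST(B)={a,b}  FIRST(C)={a}

Compute FOLLOW by fixpoint:
initialize: $ ∈ FOLLOW(S)
pass 1:
  B→A c: FOLLOW(A) ⊇ FIRST(c) = {c}; new: +{c}
  S→A S: FOLLOW(A) ⊇ FIRST(S) = {a,b}; new: +{a,b}
  S→a B: FOLLOW(B) ⊇ FOLLOW(S) ⊇ {$}; new: +{$}
  S→b C: FOLLOW(C) ⊇ FOLLOW(S) ⊇ {$}; new: +{$}
  FOLLOW[S]={$}  FOLLOW[A]={a,b,c}  FOLLOW[B]={$}  FOLLOW[C]={$}
pass 2:
  C→A: FOLLOW(A) ⊇ FOLLOW(C) ⊇ {$}; new: +{$}
  FOLLOW[S]={$}  FOLLOW[A]={$,a,b,c}  FOLLOW[B]={$}  FOLLOW[C]={$}
pass 3: — fixpoint
  FOLLOW[S]={$}  FOLLOW[A]={$,a,b,c}  FOLLOW[B]={$}  FOLLOW[C]={$}

FOLLOW(A) = ["$", "a", "b", "c"]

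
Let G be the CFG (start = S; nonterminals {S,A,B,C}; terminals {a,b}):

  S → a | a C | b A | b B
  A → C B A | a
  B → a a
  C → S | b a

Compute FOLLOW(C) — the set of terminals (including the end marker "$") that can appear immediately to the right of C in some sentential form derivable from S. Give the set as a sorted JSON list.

FIRST iteration:
iter 1:
  A via A→a: +{a}
  B via B→a a: +{a}
  C via C→b a: +{b}
  S via S→a: +{a}
  S via S→b A: +{b}
  FIRST(S)={a,b}  FIRST(A)={a}  FIRST(B)={a}  FIRST(C)={b}
iter 2:
  A via A→C B A: +{b}
  C via C→S: +{a}
  FIRST(S)={a,b}  FIRST(A)={a,b}  FIRST(B)={a}  FIRST(C)={a,b}
iter 3: — fixpoint
  FIRST(S)={a,b}  FIRST(A)={a,b}  FIRST(B)={a}  FIRST(C)={a,b}

FOLLOW sets:
FOLLOW(S) := {$}
round 1:
  A→C B A: FOLLOW(C) ⊇ FIRST(B) = {a}; new: +{a}
  A→C B A: FOLLOW(B) ⊇ FIRST(A) = {a,b}; new: +{a,b}
  C→S: FOLLOW(S) ⊇ FOLLOW(C) ⊇ {a}; new: +{a}
  S→a C: FOLLOW(C) ⊇ FOLLOW(S) ⊇ {$,a}; new: +{$}
  S→b A: FOLLOW(A) ⊇ FOLLOW(S) ⊇ {$,a}; new: +{$,a}
  S→b B: FOLLOW(B) ⊇ FOLLOW(S) ⊇ {$,a}; new: +{$}
  FOLLOW(S)={$,a}  FOLLOW(A)={$,a}  FOLLOW(B)={$,a,b}  FOLLOW(C)={$,a}
round 2: — fixpoint
  FOLLOW(S)={$,a}  FOLLOW(A)={$,a}  FOLLOW(B)={$,a,b}  FOLLOW(C)={$,a}

FOLLOW(C) = ["$", "a"]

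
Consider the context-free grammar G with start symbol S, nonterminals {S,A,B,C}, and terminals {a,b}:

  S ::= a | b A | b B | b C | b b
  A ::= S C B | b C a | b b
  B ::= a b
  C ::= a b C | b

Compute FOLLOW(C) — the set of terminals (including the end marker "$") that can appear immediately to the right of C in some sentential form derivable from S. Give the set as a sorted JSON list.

FIRST iteration:
pass 1:
  A via A→b C a: +{b}
  B via B→a b: +{a}
  C via C→a b C: +{a}
  C via C→b: +{b}
  S via S→a: +{a}
  S via S→b A: +{b}
  FIRST[S]={a,b}  FIRST[A]={b}  FIRST[B]={a}  FIRST[C]={a,b}
pass 2:
  A via A→S C B: +{a}
  FIRST[S]={a,b}  FIRST[A]={a,b}  FIRST[B]={a}  FIRST[C]={a,b}
pass 3: (stable)
  FIRST[S]={a,b}  FIRST[A]={a,b}  FIRST[B]={a}  FIRST[C]={a,b}

FOLLOW sets:
initialize: $ ∈ FOLLOW(S)
iter 1:
  A→S C B: FOLLOW(S) ⊇ FIRST(C) = {a,b}; new: +{a,b}
  A→S C B: FOLLOW(C) ⊇ FIRST(B) = {a}; new: +{a}
  S→b A: FOLLOW(A) ⊇ FOLLOW(S) ⊇ {$,a,b}; new: +{$,a,b}
  S→b B: FOLLOW(B) ⊇ FOLLOW(S) ⊇ {$,a,b}; new: +{$,a,b}
  S→b C: FOLLOW(C) ⊇ FOLLOW(S) ⊇ {$,a,b}; new: +{$,b}
  S: {$,a,b}  A: {$,a,b}  B: {$,a,b}  C: {$,a,b}
iter 2: — fixpoint
  S: {$,a,b}  A: {$,a,b}  B: {$,a,b}  C: {$,a,b}

FOLLOW(C) = ["$", "a", "b"]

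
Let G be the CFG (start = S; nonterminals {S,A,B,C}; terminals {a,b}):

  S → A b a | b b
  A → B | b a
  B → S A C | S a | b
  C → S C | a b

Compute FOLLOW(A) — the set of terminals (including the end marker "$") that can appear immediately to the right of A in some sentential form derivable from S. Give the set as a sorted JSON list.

FIRST sets, iterate to fixpoint:
iter 1:
  A via A→b a: +{b}
  B via B→b: +{b}
  C via C→a b: +{a}
  S via S→A b a: +{b}
  S: {b}  A: {b}  B: {b}  C: {a}
iter 2:
  C via C→S C: +{b}
  S: {b}  A: {b}  B: {b}  C: {a,b}
iter 3: (no change)
  S: {b}  A: {b}  B: {b}  C: {a,b}

Compute FOLLOW by fixpoint:
initialize: $ ∈ FOLLOW(S)
pass 1:
  B→S A C: FOLLOW(S) ⊇ FIRST(A) = {b}; new: +{b}
  B→S A C: FOLLOW(A) ⊇ FIRST(C) = {a,b}; new: +{a,b}
  B→S a: FOLLOW(S) ⊇ FIRST(a) = {a}; new: +{a}
  FOLLOW(S)={$,a,b}  FOLLOW(A)={a,b}  FOLLOW(B)={}  FOLLOW(C)={}
pass 2:
  A→B: FOLLOW(B) ⊇ FOLLOW(A) ⊇ {a,b}; new: +{a,b}
  B→S A C: FOLLOW(C) ⊇ FOLLOW(B) ⊇ {a,b}; new: +{a,b}
  FOLLOW(S)={$,a,b}  FOLLOW(A)={a,b}  FOLLOW(B)={a,b}  FOLLOW(C)={a,b}
pass 3: — fixpoint
  FOLLOW(S)={$,a,b}  FOLLOW(A)={a,b}  FOLLOW(B)={a,b}  FOLLOW(C)={a,b}

FOLLOW(A) = ["a", "b"]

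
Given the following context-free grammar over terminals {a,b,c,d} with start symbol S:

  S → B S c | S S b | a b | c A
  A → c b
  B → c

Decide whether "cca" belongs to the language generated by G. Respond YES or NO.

Convert to CNF:
  S -> B X3 | S X4 | T0 A | T2 T1
  A -> T0 T1
  B -> c
  T0 -> c
  T1 -> b
  T2 -> a
  X3 -> S T0
  X4 -> S T1

CYK table (by increasing span):
  cell(0,0) c: {B,T0}  orig:{B}
  cell(1,1) c: {B,T0}  orig:{B}
  cell(2,2) a: {T2}  orig:{}
  cell(0,1) cc: ∅
  cell(1,2) ca: ∅
  cell(0,2) cca: ∅

S ∉ T[0,2] ⇒ NO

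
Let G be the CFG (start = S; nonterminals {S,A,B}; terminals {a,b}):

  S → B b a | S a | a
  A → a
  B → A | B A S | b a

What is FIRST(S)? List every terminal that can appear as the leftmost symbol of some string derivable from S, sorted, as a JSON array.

Compute FIRST by fixpoint:
pass 1:
  A via A→a: +{a}
  B via B→A: +{a}
  B via B→b a: +{b}
  S via S→B b a: +{a,b}
  FIRST(S)={a,b}  FIRST(A)={a}  FIRST(B)={a,b}
pass 2: — fixpoint
  FIRST(S)={a,b}  FIRST(A)={a}  FIRST(B)={a,b}

FIRST(S) = ["a", "b"]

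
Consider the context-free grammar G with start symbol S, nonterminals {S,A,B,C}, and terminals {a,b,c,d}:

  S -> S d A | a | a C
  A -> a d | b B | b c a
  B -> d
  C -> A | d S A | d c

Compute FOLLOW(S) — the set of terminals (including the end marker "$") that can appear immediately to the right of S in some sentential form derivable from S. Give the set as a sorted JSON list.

FIRST sets, iterate to fixpoint:
[1]
  A via A→a d: +{a}
  A via A→b B: +{b}
  B via B→d: +{d}
  C via C→A: +{a,b}
  C via C→d S A: +{d}
  S via S→a: +{a}
  FIRST(S)={a}  FIRST(A)={a,b}  FIRST(B)={d}  FIRST(C)={a,b,d}
[2] — fixpoint
  FIRST(S)={a}  FIRST(A)={a,b}  FIRST(B)={d}  FIRST(C)={a,b,d}

FOLLOW iteration:
seed FOLLOW(S) with $
pass 1:
  C→d S A: FOLLOW(S) ⊇ FIRST(A) = {a,b}; new: +{a,b}
  S→S d A: FOLLOW(S) ⊇ FIRST(d) = {d}; new: +{d}
  S→S d A: FOLLOW(A) ⊇ FOLLOW(S) ⊇ {$,a,b,d}; new: +{$,a,b,d}
  S→a C: FOLLOW(C) ⊇ FOLLOW(S) ⊇ {$,a,b,d}; new: +{$,a,b,d}
  FOLLOW(S)={$,a,b,d}  FOLLOW(A)={$,a,b,d}  FOLLOW(B)={}  FOLLOW(C)={$,a,b,d}
pass 2:
  A→b B: FOLLOW(B) ⊇ FOLLOW(A) ⊇ {$,a,b,d}; new: +{$,a,b,d}
  FOLLOW(S)={$,a,b,d}  FOLLOW(A)={$,a,b,d}  FOLLOW(B)={$,a,b,d}  FOLLOW(C)={$,a,b,d}
pass 3: done
  FOLLOW(S)={$,a,b,d}  FOLLOW(A)={$,a,b,d}  FOLLOW(B)={$,a,b,d}  FOLLOW(C)={$,a,b,d}

FOLLOW(S) = ["$", "a", "b", "d"]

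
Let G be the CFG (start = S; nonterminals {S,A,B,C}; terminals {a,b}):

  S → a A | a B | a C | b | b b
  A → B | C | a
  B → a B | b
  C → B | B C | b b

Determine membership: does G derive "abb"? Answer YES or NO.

CNF form of G:
  S -> T0 A | T0 B | T0 C | T1 T1 | b
  A -> B C | T0 B | T1 T1 | a | b
  B -> T0 B | b
  C -> B C | T0 B | T1 T1 | b
  T0 -> a
  T1 -> b

Fill CYK table bottom-up:
  cell(0,0) a: {A,T0}  orig:{A}
  cell(1,1) b: {A,B,C,S,T1}  orig:{A,B,C,S}
  cell(2,2) b: {A,B,C,S,T1}  orig:{A,B,C,S}
  cell(0,1) ab: {A,B,C,S}
  cell(1,2) bb: {A,C,S}
  cell(0,2) abb: {A,C,S}

S ∈ T[0,2] ⇒ YES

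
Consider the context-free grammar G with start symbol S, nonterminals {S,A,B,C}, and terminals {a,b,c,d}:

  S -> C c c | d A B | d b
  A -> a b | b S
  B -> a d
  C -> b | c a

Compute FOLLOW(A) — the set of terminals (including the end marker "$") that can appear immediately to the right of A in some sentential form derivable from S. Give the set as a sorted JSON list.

FIRST sets, iterate to fixpoint:
[1]
  A via A→a b: +{a}
  A via A→b S: +{b}
  B via B→a d: +{a}
  C via C→b: +{b}
  C via C→c a: +{c}
  S via S→C c c: +{b,c}
  S via S→d A B: +{d}
  FIRST(S)={b,c,d}  FIRST(A)={a,b}  FIRST(B)={a}  FIRST(C)={b,c}
[2] (no change)
  FIRST(S)={b,c,d}  FIRST(A)={a,b}  FIRST(B)={a}  FIRST(C)={b,c}

FOLLOW sets:
initialize: $ ∈ FOLLOW(S)
[1]
  S→C c c: FOLLOW(C) ⊇ FIRST(c) = {c}; new: +{c}
  S→d A B: FOLLOW(A) ⊇ FIRST(B) = {a}; new: +{a}
  S→d A B: FOLLOW(B) ⊇ FOLLOW(S) ⊇ {$}; new: +{$}
  S: {$}  A: {a}  B: {$}  C: {c}
[2]
  A→b S: FOLLOW(S) ⊇ FOLLOW(A) ⊇ {a}; new: +{a}
  S→d A B: FOLLOW(B) ⊇ FOLLOW(S) ⊇ {$,a}; new: +{a}
  S: {$,a}  A: {a}  B: {$,a}  C: {c}
[3] (no change)
  S: {$,a}  A: {a}  B: {$,a}  C: {c}

FOLLOW(A) = ["a"]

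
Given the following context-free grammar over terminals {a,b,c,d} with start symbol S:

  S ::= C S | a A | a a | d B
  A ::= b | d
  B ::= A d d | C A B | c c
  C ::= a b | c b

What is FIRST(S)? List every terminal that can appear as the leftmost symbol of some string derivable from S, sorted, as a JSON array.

FIRST iteration:
round 1:
  A via A→b: +{b}
  A via A→d: +{d}
  B via B→A d d: +{b,d}
  B via B→c c: +{c}
  C via C→a b: +{a}
  C via C→c b: +{c}
  S via S→C S: +{a,c}
  S via S→d B: +{d}
  FIRST[S]={a,c,d}  FIRST[A]={b,d}  FIRST[B]={b,c,d}  FIRST[C]={a,c}
round 2:
  B via B→C A B: +{a}
  FIRST[S]={a,c,d}  FIRST[A]={b,d}  FIRST[B]={a,b,c,d}  FIRST[C]={a,c}
round 3: — fixpoint
  FIRST[S]={a,c,d}  FIRST[A]={b,d}  FIRST[B]={a,b,c,d}  FIRST[C]={a,c}

FIRST(S) = ["a", "c", "d"]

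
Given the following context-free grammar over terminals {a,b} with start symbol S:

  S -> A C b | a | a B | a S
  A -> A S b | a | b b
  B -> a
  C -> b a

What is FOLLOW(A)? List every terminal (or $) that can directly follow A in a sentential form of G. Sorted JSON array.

FIRST sets, iterate to fixpoint:
iter 1:
  A via A→a: +{a}
  A via A→b b: +{b}
  B via B→a: +{a}
  C via C→b a: +{b}
  S via S→A C b: +{a,b}
  FIRST[S]={a,b}  FIRST[A]={a,b}  FIRST[B]={a}  FIRST[C]={b}
iter 2: done
  FIRST[S]={a,b}  FIRST[A]={a,b}  FIRST[B]={a}  FIRST[C]={b}

FOLLOW sets:
initialize: $ ∈ FOLLOW(S)
iter 1:
  A→A S b: FOLLOW(A) ⊇ FIRST(S) = {a,b}; new: +{a,b}
  A→A S b: FOLLOW(S) ⊇ FIRST(b) = {b}; new: +{b}
  S→A C b: FOLLOW(C) ⊇ FIRST(b) = {b}; new: +{b}
  S→a B: FOLLOW(B) ⊇ FOLLOW(S) ⊇ {$,b}; new: +{$,b}
  S: {$,b}  A: {a,b}  B: {$,b}  C: {b}
iter 2: done
  S: {$,b}  A: {a,b}  B: {$,b}  C: {b}

FOLLOW(A) = ["a", "b"]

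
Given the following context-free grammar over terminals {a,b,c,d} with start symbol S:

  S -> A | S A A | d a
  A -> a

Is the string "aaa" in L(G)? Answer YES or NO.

Convert to CNF:
  S -> S X2 | T0 T1 | a
  A -> a
  T0 -> d
  T1 -> a
  X2 -> A A

Fill CYK table bottom-up:
  cell(0,0) a: {A,S,T1}  orig:{A,S}
  cell(1,1) a: {A,S,T1}  orig:{A,S}
  cell(2,2) a: {A,S,T1}  orig:{A,S}
  cell(0,1) aa: {X2}  orig:{}
  cell(1,2) aa: {X2}  orig:{}
  cell(0,2) aaa: {S}

S ∈ T[0,2] ⇒ YES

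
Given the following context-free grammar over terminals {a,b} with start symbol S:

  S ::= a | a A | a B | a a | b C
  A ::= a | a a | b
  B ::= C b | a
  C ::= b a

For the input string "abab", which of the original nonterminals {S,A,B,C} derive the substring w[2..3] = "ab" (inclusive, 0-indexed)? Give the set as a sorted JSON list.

CNF form of G:
  S -> T0 A | T0 B | T0 T0 | T1 C | a
  A -> T0 T0 | a | b
  B -> C T1 | a
  C -> T1 T0
  T0 -> a
  T1 -> b

Fill CYK table bottom-up (cells [i..j] with 2 ≤ i ≤ j ≤ 3 only):
  cell(2,2) a: {A,B,S,T0}  orig:{A,B,S}
  cell(3,3) b: {A,T1}  orig:{A}
  cell(2,3) ab: {S}

Original NTs in T[2,3] deriving "ab": ["S"]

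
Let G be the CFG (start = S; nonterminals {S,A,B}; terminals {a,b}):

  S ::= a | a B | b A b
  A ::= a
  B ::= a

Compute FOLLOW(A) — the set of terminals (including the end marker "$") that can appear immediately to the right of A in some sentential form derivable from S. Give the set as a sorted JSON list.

FIRST iteration:
iter 1:
  A via A→a: +{a}
  B via B→a: +{a}
  S via S→a: +{a}
  S via S→b A b: +{b}
  FIRST(S)={a,b}  FIRST(A)={a}  FIRST(B)={a}
iter 2: (stable)
  FIRST(S)={a,b}  FIRST(A)={a}  FIRST(B)={a}

FOLLOW iteration:
seed FOLLOW(S) with $
[1]
  S→a B: FOLLOW(B) ⊇ FOLLOW(S) ⊇ {$}; new: +{$}
  S→b A b: FOLLOW(A) ⊇ FIRST(b) = {b}; new: +{b}
  FOLLOW(S)={$}  FOLLOW(A)={b}  FOLLOW(B)={$}
[2] (no change)
  FOLLOW(S)={$}  FOLLOW(A)={b}  FOLLOW(B)={$}

FOLLOW(A) = ["b"]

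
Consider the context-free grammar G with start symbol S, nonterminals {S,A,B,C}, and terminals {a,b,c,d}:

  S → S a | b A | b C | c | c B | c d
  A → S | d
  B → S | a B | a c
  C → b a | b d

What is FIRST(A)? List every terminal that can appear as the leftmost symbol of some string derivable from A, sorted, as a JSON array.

Compute FIRST by fixpoint:
[1]
  A via A→d: +{d}
  B via B→a B: +{a}
  C via C→b a: +{b}
  S via S→b A: +{b}
  S via S→c: +{c}
  FIRST[S]={b,c}  FIRST[A]={d}  FIRST[B]={a}  FIRST[C]={b}
[2]
  A via A→S: +{b,c}
  B via B→S: +{b,c}
  FIRST[S]={b,c}  FIRST[A]={b,c,d}  FIRST[B]={a,b,c}  FIRST[C]={b}
[3] (stable)
  FIRST[S]={b,c}  FIRST[A]={b,c,d}  FIRST[B]={a,b,c}  FIRST[C]={b}

FIRST(A) = ["b", "c", "d"]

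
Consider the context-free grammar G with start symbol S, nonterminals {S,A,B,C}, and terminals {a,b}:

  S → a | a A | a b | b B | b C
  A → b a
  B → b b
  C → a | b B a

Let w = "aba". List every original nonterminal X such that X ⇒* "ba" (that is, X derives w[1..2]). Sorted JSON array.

CNF form of G:
  S -> T0 B | T0 C | T1 A | T1 T0 | a
  A -> T0 T1
  B -> T0 T0
  C -> T0 X2 | a
  T0 -> b
  T1 -> a
  X2 -> B T1

CYK table (by increasing span), restricted to cells inside w[1..2]:
  cell(1,1) b: {T0}  orig:{}
  cell(2,2) a: {C,S,T1}  orig:{C,S}
  cell(1,2) ba: {A,S}

Original NTs in T[1,2] deriving "ba": ["A", "S"]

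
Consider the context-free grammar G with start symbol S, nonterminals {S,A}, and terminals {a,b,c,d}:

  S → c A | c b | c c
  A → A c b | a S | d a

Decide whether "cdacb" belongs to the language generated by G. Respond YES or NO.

Convert to CNF:
  S -> T0 A | T0 T0 | T0 T1
  A -> A X4 | T2 S | T3 T2
  T0 -> c
  T1 -> b
  T2 -> a
  T3 -> d
  X4 -> T0 T1

Fill CYK table bottom-up:
  [0..0]={T0}  "c"  orig:{}
  [1..1]={T3}  "d"  orig:{}
  [2..2]={T2}  "a"  orig:{}
  [3..3]={T0}  "c"  orig:{}
  [4..4]={T1}  "b"  orig:{}
  [0..1]=∅  "cd"
  [1..2]={A}  "da"
  [2..3]=∅  "ac"
  [3..4]={S,X4}  "cb"  orig:{S}
  [0..2]={S}  "cda"
  [1..3]=∅  "dac"
  [2..4]={A}  "acb"
  [0..3]=∅  "cdac"
  [1..4]={A}  "dacb"
  [0..4]={S}  "cdacb"

S ∈ T[0,4] ⇒ YES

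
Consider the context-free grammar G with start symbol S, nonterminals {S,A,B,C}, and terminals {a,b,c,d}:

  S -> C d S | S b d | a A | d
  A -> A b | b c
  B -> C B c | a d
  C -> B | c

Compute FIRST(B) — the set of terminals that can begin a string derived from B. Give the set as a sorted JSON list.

Compute FIRST by fixpoint:
iter 1:
  A via A→b c: +{b}
  B via B→a d: +{a}
  C via C→B: +{a}
  C via C→c: +{c}
  S via S→C d S: +{a,c}
  S via S→d: +{d}
  FIRST(S)={a,c,d}  FIRST(A)={b}  FIRST(B)={a}  FIRST(C)={a,c}
iter 2:
  B via B→C B c: +{c}
  FIRST(S)={a,c,d}  FIRST(A)={b}  FIRST(B)={a,c}  FIRST(C)={a,c}
iter 3: (stable)
  FIRST(S)={a,c,d}  FIRST(A)={b}  FIRST(B)={a,c}  FIRST(C)={a,c}

FIRST(B) = ["a", "c"]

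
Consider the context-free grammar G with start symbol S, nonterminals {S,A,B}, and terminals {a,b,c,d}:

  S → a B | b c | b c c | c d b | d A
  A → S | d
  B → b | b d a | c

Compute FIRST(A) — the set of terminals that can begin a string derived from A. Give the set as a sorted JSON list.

FIRST sets, iterate to fixpoint:
round 1:
  A via A→d: +{d}
  B via B→b: +{b}
  B via B→c: +{c}
  S via S→a B: +{a}
  S via S→b c: +{b}
  S via S→c d b: +{c}
  S via S→d A: +{d}
  S: {a,b,c,d}  A: {d}  B: {b,c}
round 2:
  A via A→S: +{a,b,c}
  S: {a,b,c,d}  A: {a,b,c,d}  B: {b,c}
round 3: done
  S: {a,b,c,d}  A: {a,b,c,d}  B: {b,c}

FIRST(A) = ["a", "b", "c", "d"]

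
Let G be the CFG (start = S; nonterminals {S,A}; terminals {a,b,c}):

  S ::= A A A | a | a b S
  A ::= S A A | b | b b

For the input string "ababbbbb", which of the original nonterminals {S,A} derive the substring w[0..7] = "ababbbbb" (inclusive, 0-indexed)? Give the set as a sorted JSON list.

CNF form of G:
  S -> A X3 | T1 X4 | a
  A -> S X2 | T0 T0 | b
  T0 -> b
  T1 -> a
  X2 -> A A
  X3 -> A A
  X4 -> T0 S

CYK table (by increasing span) (cells [i..j] with 0 ≤ i ≤ j ≤ 7 only):
  [0..0]={S,T1}  "a"  orig:{S}
  [1..1]={A,T0}  "b"  orig:{A}
  [2..2]={S,T1}  "a"  orig:{S}
  [3..3]={A,T0}  "b"  orig:{A}
  [4..4]={A,T0}  "b"  orig:{A}
  [5..5]={A,T0}  "b"  orig:{A}
  [6..6]={A,T0}  "b"  orig:{A}
  [7..7]={A,T0}  "b"  orig:{A}
  [0..1]=∅  "ab"
  [1..2]={X4}  "ba"  orig:{}
  [2..3]=∅  "ab"
  [3..4]={A,X2,X3}  "bb"  orig:{A}
  [4..5]={A,X2,X3}  "bb"  orig:{A}
  [5..6]={A,X2,X3}  "bb"  orig:{A}
  [6..7]={A,X2,X3}  "bb"  orig:{A}
  [0..2]={S}  "aba"
  [1..3]=∅  "bab"
  [2..4]={A}  "abb"
  [3..5]={S,X2,X3}  "bbb"  orig:{S}
  [4..6]={S,X2,X3}  "bbb"  orig:{S}
  [5..7]={S,X2,X3}  "bbb"  orig:{S}
  [0..3]=∅  "abab"
  [1..4]={X2,X3}  "babb"  orig:{}
  [2..5]={A,X2,X3}  "abbb"  orig:{A}
  [3..6]={S,X2,X3,X4}  "bbbb"  orig:{S}
  [4..7]={S,X2,X3,X4}  "bbbb"  orig:{S}
  [0..4]={A}  "ababb"
  [1..5]={S,X2,X3}  "babbb"  orig:{S}
  [2..6]={A,S,X2,X3}  "abbbb"  orig:{A,S}
  [3..7]={A,S,X4}  "bbbbb"  orig:{A,S}
  [0..5]={A,X2,X3}  "ababbb"  orig:{A}
  [1..6]={S,X2,X3,X4}  "babbbb"  orig:{S}
  [2..7]={S,X2,X3}  "abbbbb"  orig:{S}
  [0..6]={A,S,X2,X3}  "ababbbb"  orig:{A,S}
  [1..7]={A,S,X4}  "babbbbb"  orig:{A,S}
  [0..7]={S,X2,X3}  "ababbbbb"  orig:{S}

Original NTs in T[0,7] deriving "ababbbbb": ["S"]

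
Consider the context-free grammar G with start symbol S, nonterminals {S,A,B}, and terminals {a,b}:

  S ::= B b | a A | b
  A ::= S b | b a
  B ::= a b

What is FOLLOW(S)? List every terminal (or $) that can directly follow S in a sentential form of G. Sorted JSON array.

Compute FIRST by fixpoint:
[1]
  A via A→b a: +{b}
  B via B→a b: +{a}
  S via S→B b: +{a}
  S via S→b: +{b}
  FIRST(S)={a,b}  FIRST(A)={b}  FIRST(B)={a}
[2]
  A via A→S b: +{a}
  FIRST(S)={a,b}  FIRST(A)={a,b}  FIRST(B)={a}
[3] (stable)
  FIRST(S)={a,b}  FIRST(A)={a,b}  FIRST(B)={a}

FOLLOW sets:
FOLLOW(S) := {$}
pass 1:
  A→S b: FOLLOW(S) ⊇ FIRST(b) = {b}; new: +{b}
  S→B b: FOLLOW(B) ⊇ FIRST(b) = {b}; new: +{b}
  S→a A: FOLLOW(A) ⊇ FOLLOW(S) ⊇ {$,b}; new: +{$,b}
  FOLLOW[S]={$,b}  FOLLOW[A]={$,b}  FOLLOW[B]={b}
pass 2: (stable)
  FOLLOW[S]={$,b}  FOLLOW[A]={$,b}  FOLLOW[B]={b}

FOLLOW(S) = ["$", "b"]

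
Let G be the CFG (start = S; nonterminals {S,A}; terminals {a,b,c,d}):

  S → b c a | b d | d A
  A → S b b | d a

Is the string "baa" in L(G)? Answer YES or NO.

Convert to CNF:
  S -> T0 T1 | T0 X5 | T1 A
  A -> S X4 | T1 T2
  T0 -> b
  T1 -> d
  T2 -> a
  T3 -> c
  X4 -> T0 T0
  X5 -> T3 T2

CYK fill:
  [0..0]={T0}  "b"  orig:{}
  [1..1]={T2}  "a"  orig:{}
  [2..2]={T2}  "a"  orig:{}
  [0..1]=∅  "ba"
  [1..2]=∅  "aa"
  [0..2]=∅  "baa"

S ∉ T[0,2] ⇒ NO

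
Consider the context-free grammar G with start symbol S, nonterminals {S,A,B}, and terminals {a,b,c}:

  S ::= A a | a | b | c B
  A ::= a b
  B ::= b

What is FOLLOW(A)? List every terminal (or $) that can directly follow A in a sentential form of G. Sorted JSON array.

FIRST sets, iterate to fixpoint:
[1]
  A via A→a b: +{a}
  B via B→b: +{b}
  S via S→A a: +{a}
  S via S→b: +{b}
  S via S→c B: +{c}
  FIRST(S)={a,b,c}  FIRST(A)={a}  FIRST(B)={b}
[2] done
  FIRST(S)={a,b,c}  FIRST(A)={a}  FIRST(B)={b}

FOLLOW sets:
initialize: $ ∈ FOLLOW(S)
round 1:
  S→A a: FOLLOW(A) ⊇ FIRST(a) = {a}; new: +{a}
  S→c B: FOLLOW(B) ⊇ FOLLOW(S) ⊇ {$}; new: +{$}
  FOLLOW(S)={$}  FOLLOW(A)={a}  FOLLOW(B)={$}
round 2: (no change)
  FOLLOW(S)={$}  FOLLOW(A)={a}  FOLLOW(B)={$}

FOLLOW(A) = ["a"]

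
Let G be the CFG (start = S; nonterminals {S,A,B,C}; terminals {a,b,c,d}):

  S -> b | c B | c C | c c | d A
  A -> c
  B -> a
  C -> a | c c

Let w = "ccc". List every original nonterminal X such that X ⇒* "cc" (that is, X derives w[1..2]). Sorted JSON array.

Convert to CNF:
  S -> T0 B | T0 C | T0 T0 | T1 A | b
  A -> c
  B -> a
  C -> T0 T0 | a
  T0 -> c
  T1 -> d

Fill CYK table bottom-up — only the sub-triangle for w[1..2]:
  cell(1,1) c: {A,T0}  orig:{A}
  cell(2,2) c: {A,T0}  orig:{A}
  cell(1,2) cc: {C,S}

Original NTs in T[1,2] deriving "cc": ["C", "S"]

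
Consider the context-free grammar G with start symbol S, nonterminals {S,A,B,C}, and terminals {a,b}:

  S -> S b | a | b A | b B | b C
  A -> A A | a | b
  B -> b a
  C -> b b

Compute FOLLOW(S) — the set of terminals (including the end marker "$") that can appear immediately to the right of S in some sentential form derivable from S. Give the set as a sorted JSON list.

FIRST sets, iterate to fixpoint:
iter 1:
  A via A→a: +{a}
  A via A→b: +{b}
  B via B→b a: +{b}
  C via C→b b: +{b}
  S via S→a: +{a}
  S via S→b A: +{b}
  FIRST[S]={a,b}  FIRST[A]={a,b}  FIRST[B]={b}  FIRST[C]={b}
iter 2: done
  FIRST[S]={a,b}  FIRST[A]={a,b}  FIRST[B]={b}  FIRST[C]={b}

FOLLOW sets:
seed FOLLOW(S) with $
pass 1:
  A→A A: FOLLOW(A) ⊇ FIRST(A) = {a,b}; new: +{a,b}
  S→S b: FOLLOW(S) ⊇ FIRST(b) = {b}; new: +{b}
  S→b A: FOLLOW(A) ⊇ FOLLOW(S) ⊇ {$,b}; new: +{$}
  S→b B: FOLLOW(B) ⊇ FOLLOW(S) ⊇ {$,b}; new: +{$,b}
  S→b C: FOLLOW(C) ⊇ FOLLOW(S) ⊇ {$,b}; new: +{$,b}
  FOLLOW(S)={$,b}  FOLLOW(A)={$,a,b}  FOLLOW(B)={$,b}  FOLLOW(C)={$,b}
pass 2: — fixpoint
  FOLLOW(S)={$,b}  FOLLOW(A)={$,a,b}  FOLLOW(B)={$,b}  FOLLOW(C)={$,b}

FOLLOW(S) = ["$", "b"]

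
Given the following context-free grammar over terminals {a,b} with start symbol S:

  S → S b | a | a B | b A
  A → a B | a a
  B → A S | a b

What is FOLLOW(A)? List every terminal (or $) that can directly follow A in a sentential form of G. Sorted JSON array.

Compute FIRST by fixpoint:
[1]
  A via A→a B: +{a}
  B via B→A S: +{a}
  S via S→a: +{a}
  S via S→b A: +{b}
  FIRST(S)={a,b}  FIRST(A)={a}  FIRST(B)={a}
[2] done
  FIRST(S)={a,b}  FIRST(A)={a}  FIRST(B)={a}

FOLLOW iteration:
seed FOLLOW(S) with $
round 1:
  B→A S: FOLLOW(A) ⊇ FIRST(S) = {a,b}; new: +{a,b}
  S→S b: FOLLOW(S) ⊇ FIRST(b) = {b}; new: +{b}
  S→a B: FOLLOW(B) ⊇ FOLLOW(S) ⊇ {$,b}; new: +{$,b}
  S→b A: FOLLOW(A) ⊇ FOLLOW(S) ⊇ {$,b}; new: +{$}
  FOLLOW(S)={$,b}  FOLLOW(A)={$,a,b}  FOLLOW(B)={$,b}
round 2:
  A→a B: FOLLOW(B) ⊇ FOLLOW(A) ⊇ {$,a,b}; new: +{a}
  B→A S: FOLLOW(S) ⊇ FOLLOW(B) ⊇ {$,a,b}; new: +{a}
  FOLLOW(S)={$,a,b}  FOLLOW(A)={$,a,b}  FOLLOW(B)={$,a,b}
round 3: (stable)
  FOLLOW(S)={$,a,b}  FOLLOW(A)={$,a,b}  FOLLOW(B)={$,a,b}

FOLLOW(A) = ["$", "a", "b"]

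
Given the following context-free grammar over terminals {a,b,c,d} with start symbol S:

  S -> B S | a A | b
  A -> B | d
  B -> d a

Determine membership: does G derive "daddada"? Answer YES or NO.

CNF form of G:
  S -> B S | T1 A | b
  A -> T0 T1 | d
  B -> T0 T1
  T0 -> d
  T1 -> a

CYK table (by increasing span):
  [0..0]={A,T0}  "d"  orig:{A}
  [1..1]={T1}  "a"  orig:{}
  [2..2]={A,T0}  "d"  orig:{A}
  [3..3]={A,T0}  "d"  orig:{A}
  [4..4]={T1}  "a"  orig:{}
  [5..5]={A,T0}  "d"  orig:{A}
  [6..6]={T1}  "a"  orig:{}
  [0..1]={A,B}  "da"
  [1..2]={S}  "ad"
  [2..3]=∅  "dd"
  [3..4]={A,B}  "da"
  [4..5]={S}  "ad"
  [5..6]={A,B}  "da"
  [0..2]=∅  "dad"
  [1..3]=∅  "add"
  [2..4]=∅  "dda"
  [3..5]=∅  "dad"
  [4..6]={S}  "ada"
  [0..3]=∅  "dadd"
  [1..4]=∅  "adda"
  [2..5]=∅  "ddad"
  [3..6]=∅  "dada"
  [0..4]=∅  "dadda"
  [1..5]=∅  "addad"
  [2..6]=∅  "ddada"
  [0..5]=∅  "daddad"
  [1..6]=∅  "addada"
  [0..6]=∅  "daddada"

S ∉ T[0,6] ⇒ NO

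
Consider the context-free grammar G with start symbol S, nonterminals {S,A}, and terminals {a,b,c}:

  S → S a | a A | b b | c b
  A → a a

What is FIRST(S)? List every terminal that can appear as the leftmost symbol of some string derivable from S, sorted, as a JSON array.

FIRST sets, iterate to fixpoint:
iter 1:
  A via A→a a: +{a}
  S via S→a A: +{a}
  S via S→b b: +{b}
  S via S→c b: +{c}
  FIRST(S)={a,b,c}  FIRST(A)={a}
iter 2: (no change)
  FIRST(S)={a,b,c}  FIRST(A)={a}

FIRST(S) = ["a", "b", "c"]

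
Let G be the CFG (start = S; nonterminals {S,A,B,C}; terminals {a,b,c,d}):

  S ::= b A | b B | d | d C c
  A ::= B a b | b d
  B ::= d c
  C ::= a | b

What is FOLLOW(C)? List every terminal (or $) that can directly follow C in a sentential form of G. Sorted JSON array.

FIRST iteration:
pass 1:
  A via A→b d: +{b}
  B via B→d c: +{d}
  C via C→a: +{a}
  C via C→b: +{b}
  S via S→b A: +{b}
  S via S→d: +{d}
  FIRST[S]={b,d}  FIRST[A]={b}  FIRST[B]={d}  FIRST[C]={a,b}
pass 2:
  A via A→B a b: +{d}
  FIRST[S]={b,d}  FIRST[A]={b,d}  FIRST[B]={d}  FIRST[C]={a,b}
pass 3: done
  FIRST[S]={b,d}  FIRST[A]={b,d}  FIRST[B]={d}  FIRST[C]={a,b}

FOLLOW sets:
seed FOLLOW(S) with $
round 1:
  A→B a b: FOLLOW(B) ⊇ FIRST(a) = {a}; new: +{a}
  S→b A: FOLLOW(A) ⊇ FOLLOW(S) ⊇ {$}; new: +{$}
  S→b B: FOLLOW(B) ⊇ FOLLOW(S) ⊇ {$}; new: +{$}
  S→d C c: FOLLOW(C) ⊇ FIRST(c) = {c}; new: +{c}
  S: {$}  A: {$}  B: {$,a}  C: {c}
round 2: (stable)
  S: {$}  A: {$}  B: {$,a}  C: {c}

FOLLOW(C) = ["c"]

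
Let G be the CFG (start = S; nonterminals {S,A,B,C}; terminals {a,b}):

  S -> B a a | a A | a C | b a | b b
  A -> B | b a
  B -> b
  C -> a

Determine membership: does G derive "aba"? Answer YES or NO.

CNF form of G:
  S -> B X2 | T0 T0 | T0 T1 | T1 A | T1 C
  A -> T0 T1 | b
  B -> b
  C -> a
  T0 -> b
  T1 -> a
  X2 -> T1 T1

Fill CYK table bottom-up:
  cell(0,0) a: {C,T1}  orig:{C}
  cell(1,1) b: {A,B,T0}  orig:{A,B}
  cell(2,2) a: {C,T1}  orig:{C}
  cell(0,1) ab: {S}
  cell(1,2) ba: {A,S}
  cell(0,2) aba: {S}

S ∈ T[0,2] ⇒ YES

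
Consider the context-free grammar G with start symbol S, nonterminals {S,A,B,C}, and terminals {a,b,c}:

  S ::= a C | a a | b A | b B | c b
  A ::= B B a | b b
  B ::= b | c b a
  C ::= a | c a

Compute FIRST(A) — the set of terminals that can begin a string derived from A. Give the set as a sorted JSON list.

Compute FIRST by fixpoint:
pass 1:
  A via A→b b: +{b}
  B via B→b: +{b}
  B via B→c b a: +{c}
  C via C→a: +{a}
  C via C→c a: +{c}
  S via S→a C: +{a}
  S via S→b A: +{b}
  S via S→c b: +{c}
  FIRST[S]={a,b,c}  FIRST[A]={b}  FIRST[B]={b,c}  FIRST[C]={a,c}
pass 2:
  A via A→B B a: +{c}
  FIRST[S]={a,b,c}  FIRST[A]={b,c}  FIRST[B]={b,c}  FIRST[C]={a,c}
pass 3: — fixpoint
  FIRST[S]={a,b,c}  FIRST[A]={b,c}  FIRST[B]={b,c}  FIRST[C]={a,c}

FIRST(A) = ["b", "c"]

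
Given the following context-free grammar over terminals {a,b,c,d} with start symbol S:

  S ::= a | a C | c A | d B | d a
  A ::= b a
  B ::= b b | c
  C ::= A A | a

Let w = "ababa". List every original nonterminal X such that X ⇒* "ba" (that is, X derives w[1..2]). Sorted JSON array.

CNF form of G:
  S -> T1 C | T2 A | T3 B | T3 T1 | a
  A -> T0 T1
  B -> T0 T0 | c
  C -> A A | a
  T0 -> b
  T1 -> a
  T2 -> c
  T3 -> d

CYK table (by increasing span), restricted to cells inside w[1..2]:
  [1..1]={T0}  "b"  orig:{}
  [2..2]={C,S,T1}  "a"  orig:{C,S}
  [1..2]={A}  "ba"

Original NTs in T[1,2] deriving "ba": ["A"]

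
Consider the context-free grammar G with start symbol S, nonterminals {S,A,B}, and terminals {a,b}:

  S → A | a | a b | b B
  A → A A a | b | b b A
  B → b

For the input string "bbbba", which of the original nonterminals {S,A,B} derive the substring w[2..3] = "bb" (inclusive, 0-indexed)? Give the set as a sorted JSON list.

Convert to CNF:
  S -> A X4 | T0 T1 | T1 B | T1 X5 | a | b
  A -> A X2 | T1 X3 | b
  B -> b
  T0 -> a
  T1 -> b
  X2 -> A T0
  X3 -> T1 A
  X4 -> A T0
  X5 -> T1 A

CYK fill — only the sub-triangle for w[2..3]:
  [2..2]={A,B,S,T1}  "b"  orig:{A,B,S}
  [3..3]={A,B,S,T1}  "b"  orig:{A,B,S}
  [2..3]={S,X3,X5}  "bb"  orig:{S}

Original NTs in T[2,3] deriving "bb": ["S"]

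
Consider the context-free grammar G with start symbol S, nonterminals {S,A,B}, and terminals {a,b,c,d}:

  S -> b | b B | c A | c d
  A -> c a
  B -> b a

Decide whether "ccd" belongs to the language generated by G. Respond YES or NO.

Convert to CNF:
  S -> T0 A | T0 T3 | T2 B | b
  A -> T0 T1
  B -> T2 T1
  T0 -> c
  T1 -> a
  T2 -> b
  T3 -> d

CYK table (by increasing span):
  [0..0]={T0}  "c"  orig:{}
  [1..1]={T0}  "c"  orig:{}
  [2..2]={T3}  "d"  orig:{}
  [0..1]=∅  "cc"
  [1..2]={S}  "cd"
  [0..2]=∅  "ccd"

S ∉ T[0,2] ⇒ NO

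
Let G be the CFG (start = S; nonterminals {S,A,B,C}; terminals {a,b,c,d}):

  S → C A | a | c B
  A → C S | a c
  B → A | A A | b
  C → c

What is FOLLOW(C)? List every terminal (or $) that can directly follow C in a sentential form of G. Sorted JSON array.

Compute FIRST by fixpoint:
[1]
  A via A→a c: +{a}
  B via B→A: +{a}
  B via B→b: +{b}
  C via C→c: +{c}
  S via S→C A: +{c}
  S via S→a: +{a}
  FIRST[S]={a,c}  FIRST[A]={a}  FIRST[B]={a,b}  FIRST[C]={c}
[2]
  A via A→C S: +{c}
  B via B→A: +{c}
  FIRST[S]={a,c}  FIRST[A]={a,c}  FIRST[B]={a,b,c}  FIRST[C]={c}
[3] (no change)
  FIRST[S]={a,c}  FIRST[A]={a,c}  FIRST[B]={a,b,c}  FIRST[C]={c}

FOLLOW sets:
FOLLOW(S) := {$}
pass 1:
  A→C S: FOLLOW(C) ⊇ FIRST(S) = {a,c}; new: +{a,c}
  B→A A: FOLLOW(A) ⊇ FIRST(A) = {a,c}; new: +{a,c}
  S→C A: FOLLOW(A) ⊇ FOLLOW(S) ⊇ {$}; new: +{$}
  S→c B: FOLLOW(B) ⊇ FOLLOW(S) ⊇ {$}; new: +{$}
  FOLLOW(S)={$}  FOLLOW(A)={$,a,c}  FOLLOW(B)={$}  FOLLOW(C)={a,c}
pass 2:
  A→C S: FOLLOW(S) ⊇ FOLLOW(A) ⊇ {$,a,c}; new: +{a,c}
  S→c B: FOLLOW(B) ⊇ FOLLOW(S) ⊇ {$,a,c}; new: +{a,c}
  FOLLOW(S)={$,a,c}  FOLLOW(A)={$,a,c}  FOLLOW(B)={$,a,c}  FOLLOW(C)={a,c}
pass 3: (no change)
  FOLLOW(S)={$,a,c}  FOLLOW(A)={$,a,c}  FOLLOW(B)={$,a,c}  FOLLOW(C)={a,c}

FOLLOW(C) = ["a", "c"]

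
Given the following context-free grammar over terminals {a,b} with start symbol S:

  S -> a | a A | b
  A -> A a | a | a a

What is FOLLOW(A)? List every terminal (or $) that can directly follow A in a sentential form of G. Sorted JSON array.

FIRST sets, iterate to fixpoint:
iter 1:
  A via A→a: +{a}
  S via S→a: +{a}
  S via S→b: +{b}
  FIRST(S)={a,b}  FIRST(A)={a}
iter 2: — fixpoint
  FIRST(S)={a,b}  FIRST(A)={a}

Compute FOLLOW by fixpoint:
initialize: $ ∈ FOLLOW(S)
iter 1:
  A→A a: FOLLOW(A) ⊇ FIRST(a) = {a}; new: +{a}
  S→a A: FOLLOW(A) ⊇ FOLLOW(S) ⊇ {$}; new: +{$}
  FOLLOW(S)={$}  FOLLOW(A)={$,a}
iter 2: (stable)
  FOLLOW(S)={$}  FOLLOW(A)={$,a}

FOLLOW(A) = ["$", "a"]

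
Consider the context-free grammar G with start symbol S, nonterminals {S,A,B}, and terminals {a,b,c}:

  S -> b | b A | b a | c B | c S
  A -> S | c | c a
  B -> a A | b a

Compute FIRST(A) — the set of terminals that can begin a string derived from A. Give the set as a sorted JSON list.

FIRST sets, iterate to fixpoint:
iter 1:
  A via A→c: +{c}
  B via B→a A: +{a}
  B via B→b a: +{b}
  S via S→b: +{b}
  S via S→c B: +{c}
  FIRST[S]={b,c}  FIRST[A]={c}  FIRST[B]={a,b}
iter 2:
  A via A→S: +{b}
  FIRST[S]={b,c}  FIRST[A]={b,c}  FIRST[B]={a,b}
iter 3: done
  FIRST[S]={b,c}  FIRST[A]={b,c}  FIRST[B]={a,b}

FIRST(A) = ["b", "c"]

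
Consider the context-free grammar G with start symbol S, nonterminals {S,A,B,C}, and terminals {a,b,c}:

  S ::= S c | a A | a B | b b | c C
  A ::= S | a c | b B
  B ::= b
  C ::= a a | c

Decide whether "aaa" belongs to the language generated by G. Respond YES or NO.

CNF form of G:
  S -> S T0 | T0 C | T1 A | T1 B | T2 T2
  A -> S T0 | T0 C | T1 A | T1 B | T1 T0 | T2 B | T2 T2
  B -> b
  C -> T1 T1 | c
  T0 -> c
  T1 -> a
  T2 -> b

Fill CYK table bottom-up:
  [0..0]={T1}  "a"  orig:{}
  [1..1]={T1}  "a"  orig:{}
  [2..2]={T1}  "a"  orig:{}
  [0..1]={C}  "aa"
  [1..2]={C}  "aa"
  [0..2]=∅  "aaa"

S ∉ T[0,2] ⇒ NO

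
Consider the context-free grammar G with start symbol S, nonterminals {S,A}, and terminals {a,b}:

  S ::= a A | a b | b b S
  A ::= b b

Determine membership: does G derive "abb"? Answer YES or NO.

CNF form of G:
  S -> T0 X2 | T1 A | T1 T0
  A -> T0 T0
  T0 -> b
  T1 -> a
  X2 -> T0 S

Fill CYK table bottom-up:
  [0..0]={T1}  "a"  orig:{}
  [1..1]={T0}  "b"  orig:{}
  [2..2]={T0}  "b"  orig:{}
  [0..1]={S}  "ab"
  [1..2]={A}  "bb"
  [0..2]={S}  "abb"

S ∈ T[0,2] ⇒ YES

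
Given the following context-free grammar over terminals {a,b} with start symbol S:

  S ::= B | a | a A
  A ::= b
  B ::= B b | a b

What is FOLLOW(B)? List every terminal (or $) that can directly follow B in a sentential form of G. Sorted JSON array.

Compute FIRST by fixpoint:
[1]
  A via A→b: +{b}
  B via B→a b: +{a}
  S via S→B: +{a}
  FIRST(S)={a}  FIRST(A)={b}  FIRST(B)={a}
[2] — fixpoint
  FIRST(S)={a}  FIRST(A)={b}  FIRST(B)={a}

Compute FOLLOW by fixpoint:
FOLLOW(S) := {$}
pass 1:
  B→B b: FOLLOW(B) ⊇ FIRST(b) = {b}; new: +{b}
  S→B: FOLLOW(B) ⊇ FOLLOW(S) ⊇ {$}; new: +{$}
  S→a A: FOLLOW(A) ⊇ FOLLOW(S) ⊇ {$}; new: +{$}
  S: {$}  A: {$}  B: {$,b}
pass 2: (stable)
  S: {$}  A: {$}  B: {$,b}

FOLLOW(B) = ["$", "b"]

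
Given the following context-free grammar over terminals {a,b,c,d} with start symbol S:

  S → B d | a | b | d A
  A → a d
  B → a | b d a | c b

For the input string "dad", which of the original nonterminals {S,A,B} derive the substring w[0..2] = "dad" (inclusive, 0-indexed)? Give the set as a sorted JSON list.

Convert to CNF:
  S -> B T1 | T1 A | a | b
  A -> T0 T1
  B -> T2 X4 | T3 T2 | a
  T0 -> a
  T1 -> d
  T2 -> b
  T3 -> c
  X4 -> T1 T0

CYK fill — only the sub-triangle for w[0..2]:
  cell(0,0) d: {T1}  orig:{}
  cell(1,1) a: {B,S,T0}  orig:{B,S}
  cell(2,2) d: {T1}  orig:{}
  cell(0,1) da: {X4}  orig:{}
  cell(1,2) ad: {A,S}
  cell(0,2) dad: {S}

Original NTs in T[0,2] deriving "dad": ["S"]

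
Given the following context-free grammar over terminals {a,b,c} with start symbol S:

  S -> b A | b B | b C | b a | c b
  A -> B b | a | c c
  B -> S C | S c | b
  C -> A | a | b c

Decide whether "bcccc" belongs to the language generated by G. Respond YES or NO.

Convert to CNF:
  S -> T0 A | T0 B | T0 C | T0 T2 | T1 T0
  A -> B T0 | T1 T1 | a
  B -> S C | S T1 | b
  C -> B T0 | T0 T1 | T1 T1 | a
  T0 -> b
  T1 -> c
  T2 -> a

CYK fill:
  cell(0,0) b: {B,T0}  orig:{B}
  cell(1,1) c: {T1}  orig:{}
  cell(2,2) c: {T1}  orig:{}
  cell(3,3) c: {T1}  orig:{}
  cell(4,4) c: {T1}  orig:{}
  cell(0,1) bc: {C}
  cell(1,2) cc: {A,C}
  cell(2,3) cc: {A,C}
  cell(3,4) cc: {A,C}
  cell(0,2) bcc: {S}
  cell(1,3) ccc: ∅
  cell(2,4) ccc: ∅
  cell(0,3) bccc: {B}
  cell(1,4) cccc: ∅
  cell(0,4) bcccc: {B}

S ∉ T[0,4] ⇒ NO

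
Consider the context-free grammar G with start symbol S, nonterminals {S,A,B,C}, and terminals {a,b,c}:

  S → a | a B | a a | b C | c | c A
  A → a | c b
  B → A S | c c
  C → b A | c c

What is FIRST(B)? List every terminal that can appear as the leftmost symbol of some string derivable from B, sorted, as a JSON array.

Compute FIRST by fixpoint:
round 1:
  A via A→a: +{a}
  A via A→c b: +{c}
  B via B→A S: +{a,c}
  C via C→b A: +{b}
  C via C→c c: +{c}
  S via S→a: +{a}
  S via S→b C: +{b}
  S via S→c: +{c}
  FIRST(S)={a,b,c}  FIRST(A)={a,c}  FIRST(B)={a,c}  FIRST(C)={b,c}
round 2: done
  FIRST(S)={a,b,c}  FIRST(A)={a,c}  FIRST(B)={a,c}  FIRST(C)={b,c}

FIRST(B) = ["a", "c"]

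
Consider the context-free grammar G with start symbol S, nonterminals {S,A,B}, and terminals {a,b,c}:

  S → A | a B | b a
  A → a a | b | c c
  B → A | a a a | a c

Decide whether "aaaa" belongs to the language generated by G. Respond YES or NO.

CNF form of G:
  S -> T0 B | T0 T0 | T1 T1 | T2 T0 | b
  A -> T0 T0 | T1 T1 | b
  B -> T0 T0 | T0 T1 | T0 X3 | T1 T1 | b
  T0 -> a
  T1 -> c
  T2 -> b
  X3 -> T0 T0

CYK fill:
  [0..0]={T0}  "a"  orig:{}
  [1..1]={T0}  "a"  orig:{}
  [2..2]={T0}  "a"  orig:{}
  [3..3]={T0}  "a"  orig:{}
  [0..1]={A,B,S,X3}  "aa"  orig:{A,B,S}
  [1..2]={A,B,S,X3}  "aa"  orig:{A,B,S}
  [2..3]={A,B,S,X3}  "aa"  orig:{A,B,S}
  [0..2]={B,S}  "aaa"
  [1..3]={B,S}  "aaa"
  [0..3]={S}  "aaaa"

S ∈ T[0,3] ⇒ YES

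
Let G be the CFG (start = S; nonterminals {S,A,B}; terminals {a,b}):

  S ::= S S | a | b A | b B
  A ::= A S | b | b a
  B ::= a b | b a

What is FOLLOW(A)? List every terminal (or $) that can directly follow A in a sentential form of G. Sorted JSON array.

FIRST iteration:
round 1:
  A via A→b: +{b}
  B via B→a b: +{a}
  B via B→b a: +{b}
  S via S→a: +{a}
  S via S→b A: +{b}
  S: {a,b}  A: {b}  B: {a,b}
round 2: (stable)
  S: {a,b}  A: {b}  B: {a,b}

FOLLOW iteration:
initialize: $ ∈ FOLLOW(S)
round 1:
  A→A S: FOLLOW(A) ⊇ FIRST(S) = {a,b}; new: +{a,b}
  A→A S: FOLLOW(S) ⊇ FOLLOW(A) ⊇ {a,b}; new: +{a,b}
  S→b A: FOLLOW(A) ⊇ FOLLOW(S) ⊇ {$,a,b}; new: +{$}
  S→b B: FOLLOW(B) ⊇ FOLLOW(S) ⊇ {$,a,b}; new: +{$,a,b}
  FOLLOW[S]={$,a,b}  FOLLOW[A]={$,a,b}  FOLLOW[B]={$,a,b}
round 2: — fixpoint
  FOLLOW[S]={$,a,b}  FOLLOW[A]={$,a,b}  FOLLOW[B]={$,a,b}

FOLLOW(A) = ["$", "a", "b"]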